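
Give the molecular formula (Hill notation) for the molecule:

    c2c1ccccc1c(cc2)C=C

C12H10

Heavy atoms from the SMILES: 12 C.
Implicit hydrogens by atom environment:
  7 × C (aromatic): 1 H each → 7
  3 × C (aromatic): no H
  1 × C: 2 H
  1 × C: 1 H
  Total hydrogens = 10.
Molecular formula: C12H10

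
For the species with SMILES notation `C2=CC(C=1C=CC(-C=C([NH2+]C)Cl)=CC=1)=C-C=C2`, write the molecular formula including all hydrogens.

C15H15ClN+

Heavy atoms from the SMILES: 15 C, 1 Cl, 1 N.
Implicit hydrogens by atom environment:
  9 × C (aromatic): 1 H each → 9
  3 × C (aromatic): no H
  1 × C: 3 H
  1 × C: 1 H
  1 × C: no H
  1 × Cl: no H
  1 × N (charge +1): 2 H
  Total hydrogens = 15.
Net charge +1.
Molecular formula: C15H15ClN+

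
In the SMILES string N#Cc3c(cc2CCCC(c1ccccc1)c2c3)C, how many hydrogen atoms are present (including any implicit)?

17

Hydrogens are implicit in SMILES; fill each atom to its normal valence:
  7 × C (aromatic): 1 H each → 7
  5 × C (aromatic): no H
  3 × C: 2 H each → 6
  1 × C: 3 H
  1 × C: 1 H
  1 × C: no H
  1 × N: no H
  Total hydrogens = 17.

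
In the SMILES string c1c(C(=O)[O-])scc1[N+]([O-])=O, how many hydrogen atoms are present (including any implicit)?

Hydrogens are implicit in SMILES; fill each atom to its normal valence:
  2 × C (aromatic): 1 H each → 2
  2 × C (aromatic): no H
  2 × O: no H
  2 × O (charge -1): no H
  1 × C: no H
  1 × N (charge +1): no H
  1 × S (aromatic): no H
  Total hydrogens = 2.

2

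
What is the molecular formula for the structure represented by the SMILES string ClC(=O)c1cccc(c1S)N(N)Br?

Heavy atoms from the SMILES: 1 Br, 7 C, 1 Cl, 2 N, 1 O, 1 S.
Implicit hydrogens by atom environment:
  3 × C (aromatic): 1 H each → 3
  3 × C (aromatic): no H
  1 × Br: no H
  1 × C: no H
  1 × Cl: no H
  1 × N: 2 H
  1 × N: no H
  1 × O: no H
  1 × S: 1 H
  Total hydrogens = 6.
Molecular formula: C7H6BrClN2OS

C7H6BrClN2OS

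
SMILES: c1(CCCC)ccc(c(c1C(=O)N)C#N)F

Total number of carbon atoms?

The symbol for carbon appears 12 times in the SMILES. Lowercase c denotes aromatic carbon and counts toward C.

12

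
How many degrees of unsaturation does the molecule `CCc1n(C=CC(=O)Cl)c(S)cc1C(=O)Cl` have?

Molecular formula from the SMILES: C10H9Cl2NO2S.
DoU = (2C + 2 + N − H − X)/2 = (2·10 + 2 + 1 − 9 − 2)/2 = 12/2 = 6.
(Structurally: 1 ring(s) + 5 π bond(s) = 6.)

6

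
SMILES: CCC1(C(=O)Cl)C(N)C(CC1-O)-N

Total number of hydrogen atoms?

15

Hydrogens are implicit in SMILES; fill each atom to its normal valence:
  3 × C: 1 H each → 3
  2 × C: 2 H each → 4
  2 × C: no H
  2 × N: 2 H each → 4
  1 × C: 3 H
  1 × Cl: no H
  1 × O: 1 H
  1 × O: no H
  Total hydrogens = 15.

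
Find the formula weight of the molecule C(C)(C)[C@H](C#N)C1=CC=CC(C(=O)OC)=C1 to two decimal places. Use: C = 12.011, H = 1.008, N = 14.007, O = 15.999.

Molecular formula: C13H15NO2.
M = 13×12.011 + 15×1.008 + 1×14.007 + 2×15.999 = 217.27 g/mol.

217.27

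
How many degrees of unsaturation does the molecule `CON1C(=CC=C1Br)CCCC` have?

Molecular formula from the SMILES: C9H14BrNO.
DoU = (2C + 2 + N − H − X)/2 = (2·9 + 2 + 1 − 14 − 1)/2 = 6/2 = 3.
(Structurally: 1 ring(s) + 2 π bond(s) = 3.)

3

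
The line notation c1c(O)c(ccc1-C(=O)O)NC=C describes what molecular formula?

Heavy atoms from the SMILES: 9 C, 1 N, 3 O.
Implicit hydrogens by atom environment:
  3 × C (aromatic): 1 H each → 3
  3 × C (aromatic): no H
  2 × O: 1 H each → 2
  1 × C: 2 H
  1 × C: 1 H
  1 × C: no H
  1 × N: 1 H
  1 × O: no H
  Total hydrogens = 9.
Molecular formula: C9H9NO3

C9H9NO3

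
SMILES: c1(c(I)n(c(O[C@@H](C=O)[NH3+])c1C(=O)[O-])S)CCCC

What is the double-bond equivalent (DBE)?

5

Molecular formula from the SMILES: C11H15IN2O4S.
DoU = (2C + 2 + N − H − X)/2 = (2·11 + 2 + 2 − 15 − 1)/2 = 10/2 = 5.
(Structurally: 1 ring(s) + 4 π bond(s) = 5.)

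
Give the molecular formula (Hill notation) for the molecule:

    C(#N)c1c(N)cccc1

Heavy atoms from the SMILES: 7 C, 2 N.
Implicit hydrogens by atom environment:
  4 × C (aromatic): 1 H each → 4
  2 × C (aromatic): no H
  1 × C: no H
  1 × N: 2 H
  1 × N: no H
  Total hydrogens = 6.
Molecular formula: C7H6N2

C7H6N2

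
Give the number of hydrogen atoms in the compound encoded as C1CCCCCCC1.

16

Hydrogens are implicit in SMILES; fill each atom to its normal valence:
  8 × C: 2 H each → 16
  Total hydrogens = 16.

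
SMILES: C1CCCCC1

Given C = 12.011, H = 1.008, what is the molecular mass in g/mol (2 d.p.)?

84.16

Molecular formula: C6H12.
M = 6×12.011 + 12×1.008 = 84.16 g/mol.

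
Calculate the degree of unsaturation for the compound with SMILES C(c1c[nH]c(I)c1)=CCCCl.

Molecular formula from the SMILES: C8H9ClIN.
DoU = (2C + 2 + N − H − X)/2 = (2·8 + 2 + 1 − 9 − 2)/2 = 8/2 = 4.
(Structurally: 1 ring(s) + 3 π bond(s) = 4.)

4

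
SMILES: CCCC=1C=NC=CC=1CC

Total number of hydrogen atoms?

Hydrogens are implicit in SMILES; fill each atom to its normal valence:
  3 × C: 2 H each → 6
  3 × C (aromatic): 1 H each → 3
  2 × C: 3 H each → 6
  2 × C (aromatic): no H
  1 × N (aromatic): no H
  Total hydrogens = 15.

15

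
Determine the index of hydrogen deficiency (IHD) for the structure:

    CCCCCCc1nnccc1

Molecular formula from the SMILES: C10H16N2.
DoU = (2C + 2 + N − H − X)/2 = (2·10 + 2 + 2 − 16 − 0)/2 = 8/2 = 4.
(Structurally: 1 ring(s) + 3 π bond(s) = 4.)

4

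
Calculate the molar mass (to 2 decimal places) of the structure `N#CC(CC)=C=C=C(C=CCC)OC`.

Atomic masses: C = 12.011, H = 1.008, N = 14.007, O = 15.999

Molecular formula: C12H15NO.
M = 12×12.011 + 15×1.008 + 1×14.007 + 1×15.999 = 189.26 g/mol.

189.26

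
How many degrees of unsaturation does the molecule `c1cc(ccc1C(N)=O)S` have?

Molecular formula from the SMILES: C7H7NOS.
DoU = (2C + 2 + N − H − X)/2 = (2·7 + 2 + 1 − 7 − 0)/2 = 10/2 = 5.
(Structurally: 1 ring(s) + 4 π bond(s) = 5.)

5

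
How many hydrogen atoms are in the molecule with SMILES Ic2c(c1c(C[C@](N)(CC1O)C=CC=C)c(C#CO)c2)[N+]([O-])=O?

15

Hydrogens are implicit in SMILES; fill each atom to its normal valence:
  5 × C (aromatic): no H
  4 × C: 1 H each → 4
  3 × C: 2 H each → 6
  3 × C: no H
  2 × O: 1 H each → 2
  1 × C (aromatic): 1 H
  1 × I: no H
  1 × N: 2 H
  1 × N (charge +1): no H
  1 × O: no H
  1 × O (charge -1): no H
  Total hydrogens = 15.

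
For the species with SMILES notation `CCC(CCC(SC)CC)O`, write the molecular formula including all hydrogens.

Heavy atoms from the SMILES: 9 C, 1 O, 1 S.
Implicit hydrogens by atom environment:
  4 × C: 2 H each → 8
  3 × C: 3 H each → 9
  2 × C: 1 H each → 2
  1 × O: 1 H
  1 × S: no H
  Total hydrogens = 20.
Molecular formula: C9H20OS

C9H20OS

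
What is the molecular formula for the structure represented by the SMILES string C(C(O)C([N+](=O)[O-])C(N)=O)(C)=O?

C5H8N2O5

Heavy atoms from the SMILES: 5 C, 2 N, 5 O.
Implicit hydrogens by atom environment:
  3 × O: no H
  2 × C: 1 H each → 2
  2 × C: no H
  1 × C: 3 H
  1 × N: 2 H
  1 × N (charge +1): no H
  1 × O: 1 H
  1 × O (charge -1): no H
  Total hydrogens = 8.
Molecular formula: C5H8N2O5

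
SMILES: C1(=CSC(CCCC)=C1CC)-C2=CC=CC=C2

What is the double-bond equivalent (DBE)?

Molecular formula from the SMILES: C16H20S.
DoU = (2C + 2 + N − H − X)/2 = (2·16 + 2 + 0 − 20 − 0)/2 = 14/2 = 7.
(Structurally: 2 ring(s) + 5 π bond(s) = 7.)

7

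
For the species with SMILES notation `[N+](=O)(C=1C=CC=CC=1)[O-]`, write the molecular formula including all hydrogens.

C6H5NO2

Heavy atoms from the SMILES: 6 C, 1 N, 2 O.
Implicit hydrogens by atom environment:
  5 × C (aromatic): 1 H each → 5
  1 × C (aromatic): no H
  1 × N (charge +1): no H
  1 × O: no H
  1 × O (charge -1): no H
  Total hydrogens = 5.
Molecular formula: C6H5NO2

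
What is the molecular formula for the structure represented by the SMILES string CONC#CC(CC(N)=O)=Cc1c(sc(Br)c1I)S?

Heavy atoms from the SMILES: 1 Br, 11 C, 1 I, 2 N, 2 O, 2 S.
Implicit hydrogens by atom environment:
  4 × C (aromatic): no H
  4 × C: no H
  2 × O: no H
  1 × Br: no H
  1 × C: 3 H
  1 × C: 2 H
  1 × C: 1 H
  1 × I: no H
  1 × N: 2 H
  1 × N: 1 H
  1 × S: 1 H
  1 × S (aromatic): no H
  Total hydrogens = 10.
Molecular formula: C11H10BrIN2O2S2

C11H10BrIN2O2S2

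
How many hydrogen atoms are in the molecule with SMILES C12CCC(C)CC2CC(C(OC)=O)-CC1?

Hydrogens are implicit in SMILES; fill each atom to its normal valence:
  6 × C: 2 H each → 12
  4 × C: 1 H each → 4
  2 × C: 3 H each → 6
  2 × O: no H
  1 × C: no H
  Total hydrogens = 22.

22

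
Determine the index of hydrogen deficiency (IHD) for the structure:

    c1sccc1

3

Molecular formula from the SMILES: C4H4S.
DoU = (2C + 2 + N − H − X)/2 = (2·4 + 2 + 0 − 4 − 0)/2 = 6/2 = 3.
(Structurally: 1 ring(s) + 2 π bond(s) = 3.)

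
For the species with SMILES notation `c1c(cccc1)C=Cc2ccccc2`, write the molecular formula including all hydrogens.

Heavy atoms from the SMILES: 14 C.
Implicit hydrogens by atom environment:
  10 × C (aromatic): 1 H each → 10
  2 × C: 1 H each → 2
  2 × C (aromatic): no H
  Total hydrogens = 12.
Molecular formula: C14H12

C14H12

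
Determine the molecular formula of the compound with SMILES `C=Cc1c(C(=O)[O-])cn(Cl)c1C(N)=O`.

Heavy atoms from the SMILES: 8 C, 1 Cl, 2 N, 3 O.
Implicit hydrogens by atom environment:
  3 × C (aromatic): no H
  2 × C: no H
  2 × O: no H
  1 × C: 2 H
  1 × C (aromatic): 1 H
  1 × C: 1 H
  1 × Cl: no H
  1 × N: 2 H
  1 × N (aromatic): no H
  1 × O (charge -1): no H
  Total hydrogens = 6.
Net charge -1.
Molecular formula: C8H6ClN2O3-

C8H6ClN2O3-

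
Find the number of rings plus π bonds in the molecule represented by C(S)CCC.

0

Molecular formula from the SMILES: C4H10S.
DoU = (2C + 2 + N − H − X)/2 = (2·4 + 2 + 0 − 10 − 0)/2 = 0/2 = 0.
(Structurally: 0 ring(s) + 0 π bond(s) = 0.)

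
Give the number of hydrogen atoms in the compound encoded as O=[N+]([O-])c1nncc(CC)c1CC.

11

Hydrogens are implicit in SMILES; fill each atom to its normal valence:
  3 × C (aromatic): no H
  2 × C: 3 H each → 6
  2 × C: 2 H each → 4
  2 × N (aromatic): no H
  1 × C (aromatic): 1 H
  1 × N (charge +1): no H
  1 × O: no H
  1 × O (charge -1): no H
  Total hydrogens = 11.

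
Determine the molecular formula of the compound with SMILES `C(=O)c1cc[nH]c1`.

C5H5NO

Heavy atoms from the SMILES: 5 C, 1 N, 1 O.
Implicit hydrogens by atom environment:
  3 × C (aromatic): 1 H each → 3
  1 × C: 1 H
  1 × C (aromatic): no H
  1 × N (aromatic): 1 H
  1 × O: no H
  Total hydrogens = 5.
Molecular formula: C5H5NO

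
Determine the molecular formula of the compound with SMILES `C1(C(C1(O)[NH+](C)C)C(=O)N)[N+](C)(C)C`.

Heavy atoms from the SMILES: 9 C, 3 N, 2 O.
Implicit hydrogens by atom environment:
  5 × C: 3 H each → 15
  2 × C: 1 H each → 2
  2 × C: no H
  1 × N: 2 H
  1 × N (charge +1): 1 H
  1 × N (charge +1): no H
  1 × O: 1 H
  1 × O: no H
  Total hydrogens = 21.
Net charge +2.
Molecular formula: [C9H21N3O2]2+

[C9H21N3O2]2+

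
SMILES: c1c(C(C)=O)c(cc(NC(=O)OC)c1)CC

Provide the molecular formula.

C12H15NO3

Heavy atoms from the SMILES: 12 C, 1 N, 3 O.
Implicit hydrogens by atom environment:
  3 × C: 3 H each → 9
  3 × C (aromatic): 1 H each → 3
  3 × C (aromatic): no H
  3 × O: no H
  2 × C: no H
  1 × C: 2 H
  1 × N: 1 H
  Total hydrogens = 15.
Molecular formula: C12H15NO3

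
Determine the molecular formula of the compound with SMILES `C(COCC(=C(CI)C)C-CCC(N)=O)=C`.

Heavy atoms from the SMILES: 12 C, 1 I, 1 N, 2 O.
Implicit hydrogens by atom environment:
  7 × C: 2 H each → 14
  3 × C: no H
  2 × O: no H
  1 × C: 3 H
  1 × C: 1 H
  1 × I: no H
  1 × N: 2 H
  Total hydrogens = 20.
Molecular formula: C12H20INO2

C12H20INO2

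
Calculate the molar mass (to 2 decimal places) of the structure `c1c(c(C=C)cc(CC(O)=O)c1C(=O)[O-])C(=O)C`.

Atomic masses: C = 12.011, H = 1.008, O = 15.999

Molecular formula: C13H11O5-.
M = 13×12.011 + 11×1.008 + 5×15.999 = 247.23 g/mol.

247.23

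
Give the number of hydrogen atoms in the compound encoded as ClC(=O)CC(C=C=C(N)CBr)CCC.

Hydrogens are implicit in SMILES; fill each atom to its normal valence:
  4 × C: 2 H each → 8
  3 × C: no H
  2 × C: 1 H each → 2
  1 × Br: no H
  1 × C: 3 H
  1 × Cl: no H
  1 × N: 2 H
  1 × O: no H
  Total hydrogens = 15.

15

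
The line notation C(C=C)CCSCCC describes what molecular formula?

Heavy atoms from the SMILES: 8 C, 1 S.
Implicit hydrogens by atom environment:
  6 × C: 2 H each → 12
  1 × C: 3 H
  1 × C: 1 H
  1 × S: no H
  Total hydrogens = 16.
Molecular formula: C8H16S

C8H16S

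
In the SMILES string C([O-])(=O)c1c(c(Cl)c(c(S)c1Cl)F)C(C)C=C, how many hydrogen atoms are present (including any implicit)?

8

Hydrogens are implicit in SMILES; fill each atom to its normal valence:
  6 × C (aromatic): no H
  2 × C: 1 H each → 2
  2 × Cl: no H
  1 × C: 3 H
  1 × C: 2 H
  1 × C: no H
  1 × F: no H
  1 × O: no H
  1 × O (charge -1): no H
  1 × S: 1 H
  Total hydrogens = 8.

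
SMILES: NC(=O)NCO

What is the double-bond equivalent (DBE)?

1

Molecular formula from the SMILES: C2H6N2O2.
DoU = (2C + 2 + N − H − X)/2 = (2·2 + 2 + 2 − 6 − 0)/2 = 2/2 = 1.
(Structurally: 0 ring(s) + 1 π bond(s) = 1.)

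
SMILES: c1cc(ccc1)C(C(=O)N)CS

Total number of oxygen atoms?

1

The symbol for oxygen appears 1 time in the SMILES.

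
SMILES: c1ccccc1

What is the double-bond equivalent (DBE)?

Molecular formula from the SMILES: C6H6.
DoU = (2C + 2 + N − H − X)/2 = (2·6 + 2 + 0 − 6 − 0)/2 = 8/2 = 4.
(Structurally: 1 ring(s) + 3 π bond(s) = 4.)

4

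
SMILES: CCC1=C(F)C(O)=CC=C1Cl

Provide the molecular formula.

C8H8ClFO

Heavy atoms from the SMILES: 8 C, 1 Cl, 1 F, 1 O.
Implicit hydrogens by atom environment:
  4 × C (aromatic): no H
  2 × C (aromatic): 1 H each → 2
  1 × C: 3 H
  1 × C: 2 H
  1 × Cl: no H
  1 × F: no H
  1 × O: 1 H
  Total hydrogens = 8.
Molecular formula: C8H8ClFO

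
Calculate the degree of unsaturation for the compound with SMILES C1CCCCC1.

1

Molecular formula from the SMILES: C6H12.
DoU = (2C + 2 + N − H − X)/2 = (2·6 + 2 + 0 − 12 − 0)/2 = 2/2 = 1.
(Structurally: 1 ring(s) + 0 π bond(s) = 1.)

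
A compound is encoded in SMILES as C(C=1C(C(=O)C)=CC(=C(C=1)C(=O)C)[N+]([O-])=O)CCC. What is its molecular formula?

C14H17NO4

Heavy atoms from the SMILES: 14 C, 1 N, 4 O.
Implicit hydrogens by atom environment:
  4 × C (aromatic): no H
  3 × C: 3 H each → 9
  3 × C: 2 H each → 6
  3 × O: no H
  2 × C (aromatic): 1 H each → 2
  2 × C: no H
  1 × N (charge +1): no H
  1 × O (charge -1): no H
  Total hydrogens = 17.
Molecular formula: C14H17NO4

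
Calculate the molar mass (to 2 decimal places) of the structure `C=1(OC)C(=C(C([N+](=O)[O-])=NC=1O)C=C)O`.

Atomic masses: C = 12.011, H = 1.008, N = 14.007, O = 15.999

212.16

Molecular formula: C8H8N2O5.
M = 8×12.011 + 8×1.008 + 2×14.007 + 5×15.999 = 212.16 g/mol.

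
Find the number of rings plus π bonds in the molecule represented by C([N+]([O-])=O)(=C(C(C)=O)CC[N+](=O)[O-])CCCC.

4

Molecular formula from the SMILES: C10H16N2O5.
DoU = (2C + 2 + N − H − X)/2 = (2·10 + 2 + 2 − 16 − 0)/2 = 8/2 = 4.
(Structurally: 0 ring(s) + 4 π bond(s) = 4.)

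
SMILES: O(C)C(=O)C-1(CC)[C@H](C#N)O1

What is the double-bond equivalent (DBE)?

Molecular formula from the SMILES: C7H9NO3.
DoU = (2C + 2 + N − H − X)/2 = (2·7 + 2 + 1 − 9 − 0)/2 = 8/2 = 4.
(Structurally: 1 ring(s) + 3 π bond(s) = 4.)

4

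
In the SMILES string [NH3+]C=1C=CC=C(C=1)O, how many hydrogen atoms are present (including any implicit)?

8

Hydrogens are implicit in SMILES; fill each atom to its normal valence:
  4 × C (aromatic): 1 H each → 4
  2 × C (aromatic): no H
  1 × N (charge +1): 3 H
  1 × O: 1 H
  Total hydrogens = 8.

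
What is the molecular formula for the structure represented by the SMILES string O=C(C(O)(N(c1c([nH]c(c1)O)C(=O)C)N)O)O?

C8H11N3O6

Heavy atoms from the SMILES: 8 C, 3 N, 6 O.
Implicit hydrogens by atom environment:
  4 × O: 1 H each → 4
  3 × C (aromatic): no H
  3 × C: no H
  2 × O: no H
  1 × C: 3 H
  1 × C (aromatic): 1 H
  1 × N: 2 H
  1 × N (aromatic): 1 H
  1 × N: no H
  Total hydrogens = 11.
Molecular formula: C8H11N3O6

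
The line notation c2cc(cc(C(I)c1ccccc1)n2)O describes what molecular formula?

Heavy atoms from the SMILES: 12 C, 1 I, 1 N, 1 O.
Implicit hydrogens by atom environment:
  8 × C (aromatic): 1 H each → 8
  3 × C (aromatic): no H
  1 × C: 1 H
  1 × I: no H
  1 × N (aromatic): no H
  1 × O: 1 H
  Total hydrogens = 10.
Molecular formula: C12H10INO

C12H10INO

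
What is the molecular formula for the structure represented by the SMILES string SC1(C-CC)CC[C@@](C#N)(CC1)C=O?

C11H17NOS

Heavy atoms from the SMILES: 11 C, 1 N, 1 O, 1 S.
Implicit hydrogens by atom environment:
  6 × C: 2 H each → 12
  3 × C: no H
  1 × C: 3 H
  1 × C: 1 H
  1 × N: no H
  1 × O: no H
  1 × S: 1 H
  Total hydrogens = 17.
Molecular formula: C11H17NOS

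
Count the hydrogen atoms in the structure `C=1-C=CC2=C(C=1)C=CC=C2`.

Hydrogens are implicit in SMILES; fill each atom to its normal valence:
  8 × C (aromatic): 1 H each → 8
  2 × C (aromatic): no H
  Total hydrogens = 8.

8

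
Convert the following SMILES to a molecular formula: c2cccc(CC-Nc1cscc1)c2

Heavy atoms from the SMILES: 12 C, 1 N, 1 S.
Implicit hydrogens by atom environment:
  8 × C (aromatic): 1 H each → 8
  2 × C: 2 H each → 4
  2 × C (aromatic): no H
  1 × N: 1 H
  1 × S (aromatic): no H
  Total hydrogens = 13.
Molecular formula: C12H13NS

C12H13NS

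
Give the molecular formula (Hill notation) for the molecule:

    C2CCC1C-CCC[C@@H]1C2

Heavy atoms from the SMILES: 10 C.
Implicit hydrogens by atom environment:
  8 × C: 2 H each → 16
  2 × C: 1 H each → 2
  Total hydrogens = 18.
Molecular formula: C10H18

C10H18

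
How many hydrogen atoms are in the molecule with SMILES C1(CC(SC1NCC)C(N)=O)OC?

16

Hydrogens are implicit in SMILES; fill each atom to its normal valence:
  3 × C: 1 H each → 3
  2 × C: 3 H each → 6
  2 × C: 2 H each → 4
  2 × O: no H
  1 × C: no H
  1 × N: 2 H
  1 × N: 1 H
  1 × S: no H
  Total hydrogens = 16.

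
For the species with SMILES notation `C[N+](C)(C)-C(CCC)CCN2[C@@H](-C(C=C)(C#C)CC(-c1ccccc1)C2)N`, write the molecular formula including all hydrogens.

C24H38N3+

Heavy atoms from the SMILES: 24 C, 3 N.
Implicit hydrogens by atom environment:
  7 × C: 2 H each → 14
  5 × C: 1 H each → 5
  5 × C (aromatic): 1 H each → 5
  4 × C: 3 H each → 12
  2 × C: no H
  1 × C (aromatic): no H
  1 × N: 2 H
  1 × N: no H
  1 × N (charge +1): no H
  Total hydrogens = 38.
Net charge +1.
Molecular formula: C24H38N3+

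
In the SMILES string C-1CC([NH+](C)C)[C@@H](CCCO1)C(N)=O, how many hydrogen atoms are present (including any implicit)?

21

Hydrogens are implicit in SMILES; fill each atom to its normal valence:
  5 × C: 2 H each → 10
  2 × C: 3 H each → 6
  2 × C: 1 H each → 2
  2 × O: no H
  1 × C: no H
  1 × N: 2 H
  1 × N (charge +1): 1 H
  Total hydrogens = 21.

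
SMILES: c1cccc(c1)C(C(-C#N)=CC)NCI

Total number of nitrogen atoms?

The symbol for nitrogen appears 2 times in the SMILES.

2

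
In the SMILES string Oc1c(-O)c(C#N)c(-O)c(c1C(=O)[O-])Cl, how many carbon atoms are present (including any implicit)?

The symbol for carbon appears 8 times in the SMILES. Lowercase c denotes aromatic carbon and counts toward C.

8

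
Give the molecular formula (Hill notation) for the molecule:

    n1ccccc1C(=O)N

C6H6N2O

Heavy atoms from the SMILES: 6 C, 2 N, 1 O.
Implicit hydrogens by atom environment:
  4 × C (aromatic): 1 H each → 4
  1 × C (aromatic): no H
  1 × C: no H
  1 × N: 2 H
  1 × N (aromatic): no H
  1 × O: no H
  Total hydrogens = 6.
Molecular formula: C6H6N2O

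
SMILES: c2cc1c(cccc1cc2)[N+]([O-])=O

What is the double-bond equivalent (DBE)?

Molecular formula from the SMILES: C10H7NO2.
DoU = (2C + 2 + N − H − X)/2 = (2·10 + 2 + 1 − 7 − 0)/2 = 16/2 = 8.
(Structurally: 2 ring(s) + 6 π bond(s) = 8.)

8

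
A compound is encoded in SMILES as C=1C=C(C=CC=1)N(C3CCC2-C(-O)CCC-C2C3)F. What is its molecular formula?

Heavy atoms from the SMILES: 16 C, 1 F, 1 N, 1 O.
Implicit hydrogens by atom environment:
  6 × C: 2 H each → 12
  5 × C (aromatic): 1 H each → 5
  4 × C: 1 H each → 4
  1 × C (aromatic): no H
  1 × F: no H
  1 × N: no H
  1 × O: 1 H
  Total hydrogens = 22.
Molecular formula: C16H22FNO

C16H22FNO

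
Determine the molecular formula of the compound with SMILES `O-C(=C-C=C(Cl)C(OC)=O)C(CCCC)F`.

C11H16ClFO3

Heavy atoms from the SMILES: 11 C, 1 Cl, 1 F, 3 O.
Implicit hydrogens by atom environment:
  3 × C: 2 H each → 6
  3 × C: 1 H each → 3
  3 × C: no H
  2 × C: 3 H each → 6
  2 × O: no H
  1 × Cl: no H
  1 × F: no H
  1 × O: 1 H
  Total hydrogens = 16.
Molecular formula: C11H16ClFO3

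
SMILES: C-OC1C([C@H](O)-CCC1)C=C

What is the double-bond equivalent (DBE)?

2

Molecular formula from the SMILES: C9H16O2.
DoU = (2C + 2 + N − H − X)/2 = (2·9 + 2 + 0 − 16 − 0)/2 = 4/2 = 2.
(Structurally: 1 ring(s) + 1 π bond(s) = 2.)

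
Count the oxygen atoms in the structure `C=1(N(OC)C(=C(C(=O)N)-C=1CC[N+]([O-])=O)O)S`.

The symbol for oxygen appears 5 times in the SMILES.

5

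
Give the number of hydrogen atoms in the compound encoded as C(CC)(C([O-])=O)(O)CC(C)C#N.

12

Hydrogens are implicit in SMILES; fill each atom to its normal valence:
  3 × C: no H
  2 × C: 3 H each → 6
  2 × C: 2 H each → 4
  1 × C: 1 H
  1 × N: no H
  1 × O: 1 H
  1 × O: no H
  1 × O (charge -1): no H
  Total hydrogens = 12.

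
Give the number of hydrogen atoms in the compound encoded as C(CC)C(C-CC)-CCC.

22

Hydrogens are implicit in SMILES; fill each atom to its normal valence:
  6 × C: 2 H each → 12
  3 × C: 3 H each → 9
  1 × C: 1 H
  Total hydrogens = 22.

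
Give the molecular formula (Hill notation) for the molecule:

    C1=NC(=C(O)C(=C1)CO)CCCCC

C11H17NO2

Heavy atoms from the SMILES: 11 C, 1 N, 2 O.
Implicit hydrogens by atom environment:
  5 × C: 2 H each → 10
  3 × C (aromatic): no H
  2 × C (aromatic): 1 H each → 2
  2 × O: 1 H each → 2
  1 × C: 3 H
  1 × N (aromatic): no H
  Total hydrogens = 17.
Molecular formula: C11H17NO2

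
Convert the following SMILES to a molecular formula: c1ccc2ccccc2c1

C10H8

Heavy atoms from the SMILES: 10 C.
Implicit hydrogens by atom environment:
  8 × C (aromatic): 1 H each → 8
  2 × C (aromatic): no H
  Total hydrogens = 8.
Molecular formula: C10H8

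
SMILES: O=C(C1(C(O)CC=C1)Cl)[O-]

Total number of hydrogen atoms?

Hydrogens are implicit in SMILES; fill each atom to its normal valence:
  3 × C: 1 H each → 3
  2 × C: no H
  1 × C: 2 H
  1 × Cl: no H
  1 × O: 1 H
  1 × O: no H
  1 × O (charge -1): no H
  Total hydrogens = 6.

6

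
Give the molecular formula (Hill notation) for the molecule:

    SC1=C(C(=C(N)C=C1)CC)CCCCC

C13H21NS

Heavy atoms from the SMILES: 13 C, 1 N, 1 S.
Implicit hydrogens by atom environment:
  5 × C: 2 H each → 10
  4 × C (aromatic): no H
  2 × C: 3 H each → 6
  2 × C (aromatic): 1 H each → 2
  1 × N: 2 H
  1 × S: 1 H
  Total hydrogens = 21.
Molecular formula: C13H21NS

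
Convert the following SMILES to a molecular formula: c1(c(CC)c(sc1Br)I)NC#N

C7H6BrIN2S

Heavy atoms from the SMILES: 1 Br, 7 C, 1 I, 2 N, 1 S.
Implicit hydrogens by atom environment:
  4 × C (aromatic): no H
  1 × Br: no H
  1 × C: 3 H
  1 × C: 2 H
  1 × C: no H
  1 × I: no H
  1 × N: 1 H
  1 × N: no H
  1 × S (aromatic): no H
  Total hydrogens = 6.
Molecular formula: C7H6BrIN2S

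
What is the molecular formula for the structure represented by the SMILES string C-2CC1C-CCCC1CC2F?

Heavy atoms from the SMILES: 10 C, 1 F.
Implicit hydrogens by atom environment:
  7 × C: 2 H each → 14
  3 × C: 1 H each → 3
  1 × F: no H
  Total hydrogens = 17.
Molecular formula: C10H17F

C10H17F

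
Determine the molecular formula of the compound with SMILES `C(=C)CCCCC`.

C7H14

Heavy atoms from the SMILES: 7 C.
Implicit hydrogens by atom environment:
  5 × C: 2 H each → 10
  1 × C: 3 H
  1 × C: 1 H
  Total hydrogens = 14.
Molecular formula: C7H14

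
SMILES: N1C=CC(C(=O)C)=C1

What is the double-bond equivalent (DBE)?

4

Molecular formula from the SMILES: C6H7NO.
DoU = (2C + 2 + N − H − X)/2 = (2·6 + 2 + 1 − 7 − 0)/2 = 8/2 = 4.
(Structurally: 1 ring(s) + 3 π bond(s) = 4.)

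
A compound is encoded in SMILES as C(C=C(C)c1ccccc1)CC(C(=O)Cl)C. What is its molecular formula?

Heavy atoms from the SMILES: 14 C, 1 Cl, 1 O.
Implicit hydrogens by atom environment:
  5 × C (aromatic): 1 H each → 5
  2 × C: 3 H each → 6
  2 × C: 2 H each → 4
  2 × C: 1 H each → 2
  2 × C: no H
  1 × C (aromatic): no H
  1 × Cl: no H
  1 × O: no H
  Total hydrogens = 17.
Molecular formula: C14H17ClO

C14H17ClO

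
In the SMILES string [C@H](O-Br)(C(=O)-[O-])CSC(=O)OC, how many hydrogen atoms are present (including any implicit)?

Hydrogens are implicit in SMILES; fill each atom to its normal valence:
  4 × O: no H
  2 × C: no H
  1 × Br: no H
  1 × C: 3 H
  1 × C: 2 H
  1 × C: 1 H
  1 × O (charge -1): no H
  1 × S: no H
  Total hydrogens = 6.

6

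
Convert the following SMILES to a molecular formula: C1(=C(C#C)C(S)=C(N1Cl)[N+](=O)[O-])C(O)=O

C7H3ClN2O4S

Heavy atoms from the SMILES: 7 C, 1 Cl, 2 N, 4 O, 1 S.
Implicit hydrogens by atom environment:
  4 × C (aromatic): no H
  2 × C: no H
  2 × O: no H
  1 × C: 1 H
  1 × Cl: no H
  1 × N (aromatic): no H
  1 × N (charge +1): no H
  1 × O: 1 H
  1 × O (charge -1): no H
  1 × S: 1 H
  Total hydrogens = 3.
Molecular formula: C7H3ClN2O4S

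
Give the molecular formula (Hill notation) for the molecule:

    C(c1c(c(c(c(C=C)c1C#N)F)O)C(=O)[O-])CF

C12H8F2NO3-

Heavy atoms from the SMILES: 12 C, 2 F, 1 N, 3 O.
Implicit hydrogens by atom environment:
  6 × C (aromatic): no H
  3 × C: 2 H each → 6
  2 × C: no H
  2 × F: no H
  1 × C: 1 H
  1 × N: no H
  1 × O: 1 H
  1 × O: no H
  1 × O (charge -1): no H
  Total hydrogens = 8.
Net charge -1.
Molecular formula: C12H8F2NO3-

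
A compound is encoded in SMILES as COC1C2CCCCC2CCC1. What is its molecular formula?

C11H20O

Heavy atoms from the SMILES: 11 C, 1 O.
Implicit hydrogens by atom environment:
  7 × C: 2 H each → 14
  3 × C: 1 H each → 3
  1 × C: 3 H
  1 × O: no H
  Total hydrogens = 20.
Molecular formula: C11H20O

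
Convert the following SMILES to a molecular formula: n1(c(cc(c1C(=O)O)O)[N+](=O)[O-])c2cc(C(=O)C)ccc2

Heavy atoms from the SMILES: 13 C, 2 N, 6 O.
Implicit hydrogens by atom environment:
  5 × C (aromatic): 1 H each → 5
  5 × C (aromatic): no H
  3 × O: no H
  2 × C: no H
  2 × O: 1 H each → 2
  1 × C: 3 H
  1 × N (aromatic): no H
  1 × N (charge +1): no H
  1 × O (charge -1): no H
  Total hydrogens = 10.
Molecular formula: C13H10N2O6

C13H10N2O6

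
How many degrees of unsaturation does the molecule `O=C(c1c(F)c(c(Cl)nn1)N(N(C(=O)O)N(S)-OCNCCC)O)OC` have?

Molecular formula from the SMILES: C11H16ClFN6O6S.
DoU = (2C + 2 + N − H − X)/2 = (2·11 + 2 + 6 − 16 − 2)/2 = 12/2 = 6.
(Structurally: 1 ring(s) + 5 π bond(s) = 6.)

6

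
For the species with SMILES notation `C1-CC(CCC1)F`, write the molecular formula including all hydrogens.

C6H11F

Heavy atoms from the SMILES: 6 C, 1 F.
Implicit hydrogens by atom environment:
  5 × C: 2 H each → 10
  1 × C: 1 H
  1 × F: no H
  Total hydrogens = 11.
Molecular formula: C6H11F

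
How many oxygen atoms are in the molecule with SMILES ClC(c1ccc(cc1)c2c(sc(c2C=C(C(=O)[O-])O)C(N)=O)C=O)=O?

The symbol for oxygen appears 6 times in the SMILES.

6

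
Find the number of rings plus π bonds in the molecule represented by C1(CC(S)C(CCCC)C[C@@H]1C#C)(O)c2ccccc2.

Molecular formula from the SMILES: C18H24OS.
DoU = (2C + 2 + N − H − X)/2 = (2·18 + 2 + 0 − 24 − 0)/2 = 14/2 = 7.
(Structurally: 2 ring(s) + 5 π bond(s) = 7.)

7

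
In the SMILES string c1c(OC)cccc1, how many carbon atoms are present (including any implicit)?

7

The symbol for carbon appears 7 times in the SMILES. Lowercase c denotes aromatic carbon and counts toward C.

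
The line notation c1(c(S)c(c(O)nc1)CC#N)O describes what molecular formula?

C7H6N2O2S

Heavy atoms from the SMILES: 7 C, 2 N, 2 O, 1 S.
Implicit hydrogens by atom environment:
  4 × C (aromatic): no H
  2 × O: 1 H each → 2
  1 × C: 2 H
  1 × C (aromatic): 1 H
  1 × C: no H
  1 × N (aromatic): no H
  1 × N: no H
  1 × S: 1 H
  Total hydrogens = 6.
Molecular formula: C7H6N2O2S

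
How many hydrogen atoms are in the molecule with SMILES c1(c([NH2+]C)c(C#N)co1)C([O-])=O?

Hydrogens are implicit in SMILES; fill each atom to its normal valence:
  3 × C (aromatic): no H
  2 × C: no H
  1 × C: 3 H
  1 × C (aromatic): 1 H
  1 × N (charge +1): 2 H
  1 × N: no H
  1 × O (aromatic): no H
  1 × O: no H
  1 × O (charge -1): no H
  Total hydrogens = 6.

6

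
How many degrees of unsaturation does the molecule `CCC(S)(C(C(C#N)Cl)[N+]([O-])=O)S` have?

3

Molecular formula from the SMILES: C6H9ClN2O2S2.
DoU = (2C + 2 + N − H − X)/2 = (2·6 + 2 + 2 − 9 − 1)/2 = 6/2 = 3.
(Structurally: 0 ring(s) + 3 π bond(s) = 3.)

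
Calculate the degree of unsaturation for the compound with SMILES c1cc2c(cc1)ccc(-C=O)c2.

Molecular formula from the SMILES: C11H8O.
DoU = (2C + 2 + N − H − X)/2 = (2·11 + 2 + 0 − 8 − 0)/2 = 16/2 = 8.
(Structurally: 2 ring(s) + 6 π bond(s) = 8.)

8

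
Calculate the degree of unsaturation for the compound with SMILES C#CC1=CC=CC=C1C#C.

8

Molecular formula from the SMILES: C10H6.
DoU = (2C + 2 + N − H − X)/2 = (2·10 + 2 + 0 − 6 − 0)/2 = 16/2 = 8.
(Structurally: 1 ring(s) + 7 π bond(s) = 8.)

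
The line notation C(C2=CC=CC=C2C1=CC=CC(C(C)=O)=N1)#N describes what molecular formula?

C14H10N2O

Heavy atoms from the SMILES: 14 C, 2 N, 1 O.
Implicit hydrogens by atom environment:
  7 × C (aromatic): 1 H each → 7
  4 × C (aromatic): no H
  2 × C: no H
  1 × C: 3 H
  1 × N (aromatic): no H
  1 × N: no H
  1 × O: no H
  Total hydrogens = 10.
Molecular formula: C14H10N2O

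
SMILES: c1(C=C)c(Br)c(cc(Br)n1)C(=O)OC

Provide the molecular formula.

C9H7Br2NO2

Heavy atoms from the SMILES: 2 Br, 9 C, 1 N, 2 O.
Implicit hydrogens by atom environment:
  4 × C (aromatic): no H
  2 × Br: no H
  2 × O: no H
  1 × C: 3 H
  1 × C: 2 H
  1 × C (aromatic): 1 H
  1 × C: 1 H
  1 × C: no H
  1 × N (aromatic): no H
  Total hydrogens = 7.
Molecular formula: C9H7Br2NO2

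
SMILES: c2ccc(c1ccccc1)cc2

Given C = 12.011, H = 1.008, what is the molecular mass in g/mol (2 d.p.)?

Molecular formula: C12H10.
M = 12×12.011 + 10×1.008 = 154.21 g/mol.

154.21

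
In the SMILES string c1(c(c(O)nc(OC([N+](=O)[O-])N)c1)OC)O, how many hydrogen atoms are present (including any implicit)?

Hydrogens are implicit in SMILES; fill each atom to its normal valence:
  4 × C (aromatic): no H
  3 × O: no H
  2 × O: 1 H each → 2
  1 × C: 3 H
  1 × C (aromatic): 1 H
  1 × C: 1 H
  1 × N: 2 H
  1 × N (aromatic): no H
  1 × N (charge +1): no H
  1 × O (charge -1): no H
  Total hydrogens = 9.

9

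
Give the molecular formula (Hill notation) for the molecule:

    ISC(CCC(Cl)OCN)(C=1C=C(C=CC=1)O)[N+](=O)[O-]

C11H14ClIN2O4S

Heavy atoms from the SMILES: 11 C, 1 Cl, 1 I, 2 N, 4 O, 1 S.
Implicit hydrogens by atom environment:
  4 × C (aromatic): 1 H each → 4
  3 × C: 2 H each → 6
  2 × C (aromatic): no H
  2 × O: no H
  1 × C: 1 H
  1 × C: no H
  1 × Cl: no H
  1 × I: no H
  1 × N: 2 H
  1 × N (charge +1): no H
  1 × O: 1 H
  1 × O (charge -1): no H
  1 × S: no H
  Total hydrogens = 14.
Molecular formula: C11H14ClIN2O4S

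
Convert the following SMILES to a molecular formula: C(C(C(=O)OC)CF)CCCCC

Heavy atoms from the SMILES: 10 C, 1 F, 2 O.
Implicit hydrogens by atom environment:
  6 × C: 2 H each → 12
  2 × C: 3 H each → 6
  2 × O: no H
  1 × C: 1 H
  1 × C: no H
  1 × F: no H
  Total hydrogens = 19.
Molecular formula: C10H19FO2

C10H19FO2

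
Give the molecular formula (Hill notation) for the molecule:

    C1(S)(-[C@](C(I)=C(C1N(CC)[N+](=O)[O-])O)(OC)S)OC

Heavy atoms from the SMILES: 9 C, 1 I, 2 N, 5 O, 2 S.
Implicit hydrogens by atom environment:
  4 × C: no H
  3 × C: 3 H each → 9
  3 × O: no H
  2 × S: 1 H each → 2
  1 × C: 2 H
  1 × C: 1 H
  1 × I: no H
  1 × N: no H
  1 × N (charge +1): no H
  1 × O: 1 H
  1 × O (charge -1): no H
  Total hydrogens = 15.
Molecular formula: C9H15IN2O5S2

C9H15IN2O5S2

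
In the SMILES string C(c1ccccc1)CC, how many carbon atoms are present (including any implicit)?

9

The symbol for carbon appears 9 times in the SMILES. Lowercase c denotes aromatic carbon and counts toward C.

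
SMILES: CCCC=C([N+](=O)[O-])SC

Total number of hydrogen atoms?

Hydrogens are implicit in SMILES; fill each atom to its normal valence:
  2 × C: 3 H each → 6
  2 × C: 2 H each → 4
  1 × C: 1 H
  1 × C: no H
  1 × N (charge +1): no H
  1 × O: no H
  1 × O (charge -1): no H
  1 × S: no H
  Total hydrogens = 11.

11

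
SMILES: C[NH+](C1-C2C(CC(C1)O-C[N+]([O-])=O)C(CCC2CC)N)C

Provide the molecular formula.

C15H30N3O3+

Heavy atoms from the SMILES: 15 C, 3 N, 3 O.
Implicit hydrogens by atom environment:
  6 × C: 2 H each → 12
  6 × C: 1 H each → 6
  3 × C: 3 H each → 9
  2 × O: no H
  1 × N: 2 H
  1 × N (charge +1): 1 H
  1 × N (charge +1): no H
  1 × O (charge -1): no H
  Total hydrogens = 30.
Net charge +1.
Molecular formula: C15H30N3O3+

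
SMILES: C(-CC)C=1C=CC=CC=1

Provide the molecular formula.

C9H12

Heavy atoms from the SMILES: 9 C.
Implicit hydrogens by atom environment:
  5 × C (aromatic): 1 H each → 5
  2 × C: 2 H each → 4
  1 × C: 3 H
  1 × C (aromatic): no H
  Total hydrogens = 12.
Molecular formula: C9H12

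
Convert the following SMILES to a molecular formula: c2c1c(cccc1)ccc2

Heavy atoms from the SMILES: 10 C.
Implicit hydrogens by atom environment:
  8 × C (aromatic): 1 H each → 8
  2 × C (aromatic): no H
  Total hydrogens = 8.
Molecular formula: C10H8

C10H8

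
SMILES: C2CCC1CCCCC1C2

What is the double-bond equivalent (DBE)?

2

Molecular formula from the SMILES: C10H18.
DoU = (2C + 2 + N − H − X)/2 = (2·10 + 2 + 0 − 18 − 0)/2 = 4/2 = 2.
(Structurally: 2 ring(s) + 0 π bond(s) = 2.)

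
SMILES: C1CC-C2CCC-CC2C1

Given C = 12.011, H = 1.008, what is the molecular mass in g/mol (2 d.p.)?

138.25

Molecular formula: C10H18.
M = 10×12.011 + 18×1.008 = 138.25 g/mol.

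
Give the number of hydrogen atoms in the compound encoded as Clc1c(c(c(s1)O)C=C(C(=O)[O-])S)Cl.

Hydrogens are implicit in SMILES; fill each atom to its normal valence:
  4 × C (aromatic): no H
  2 × C: no H
  2 × Cl: no H
  1 × C: 1 H
  1 × O: 1 H
  1 × O: no H
  1 × O (charge -1): no H
  1 × S: 1 H
  1 × S (aromatic): no H
  Total hydrogens = 3.

3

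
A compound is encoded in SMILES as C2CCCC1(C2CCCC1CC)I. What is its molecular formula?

C12H21I

Heavy atoms from the SMILES: 12 C, 1 I.
Implicit hydrogens by atom environment:
  8 × C: 2 H each → 16
  2 × C: 1 H each → 2
  1 × C: 3 H
  1 × C: no H
  1 × I: no H
  Total hydrogens = 21.
Molecular formula: C12H21I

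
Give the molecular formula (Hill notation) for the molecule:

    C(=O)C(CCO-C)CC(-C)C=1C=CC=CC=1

C14H20O2

Heavy atoms from the SMILES: 14 C, 2 O.
Implicit hydrogens by atom environment:
  5 × C (aromatic): 1 H each → 5
  3 × C: 2 H each → 6
  3 × C: 1 H each → 3
  2 × C: 3 H each → 6
  2 × O: no H
  1 × C (aromatic): no H
  Total hydrogens = 20.
Molecular formula: C14H20O2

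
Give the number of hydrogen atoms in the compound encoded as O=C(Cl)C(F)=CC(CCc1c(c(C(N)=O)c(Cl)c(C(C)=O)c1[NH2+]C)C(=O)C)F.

19

Hydrogens are implicit in SMILES; fill each atom to its normal valence:
  6 × C (aromatic): no H
  5 × C: no H
  4 × O: no H
  3 × C: 3 H each → 9
  2 × C: 2 H each → 4
  2 × C: 1 H each → 2
  2 × Cl: no H
  2 × F: no H
  1 × N: 2 H
  1 × N (charge +1): 2 H
  Total hydrogens = 19.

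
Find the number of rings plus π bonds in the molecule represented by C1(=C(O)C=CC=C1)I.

Molecular formula from the SMILES: C6H5IO.
DoU = (2C + 2 + N − H − X)/2 = (2·6 + 2 + 0 − 5 − 1)/2 = 8/2 = 4.
(Structurally: 1 ring(s) + 3 π bond(s) = 4.)

4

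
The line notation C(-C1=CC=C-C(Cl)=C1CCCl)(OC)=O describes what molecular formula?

C10H10Cl2O2

Heavy atoms from the SMILES: 10 C, 2 Cl, 2 O.
Implicit hydrogens by atom environment:
  3 × C (aromatic): 1 H each → 3
  3 × C (aromatic): no H
  2 × C: 2 H each → 4
  2 × Cl: no H
  2 × O: no H
  1 × C: 3 H
  1 × C: no H
  Total hydrogens = 10.
Molecular formula: C10H10Cl2O2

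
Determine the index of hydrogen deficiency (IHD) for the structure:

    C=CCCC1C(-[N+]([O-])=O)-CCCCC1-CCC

Molecular formula from the SMILES: C14H25NO2.
DoU = (2C + 2 + N − H − X)/2 = (2·14 + 2 + 1 − 25 − 0)/2 = 6/2 = 3.
(Structurally: 1 ring(s) + 2 π bond(s) = 3.)

3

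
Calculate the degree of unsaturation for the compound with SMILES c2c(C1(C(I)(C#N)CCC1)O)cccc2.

Molecular formula from the SMILES: C12H12INO.
DoU = (2C + 2 + N − H − X)/2 = (2·12 + 2 + 1 − 12 − 1)/2 = 14/2 = 7.
(Structurally: 2 ring(s) + 5 π bond(s) = 7.)

7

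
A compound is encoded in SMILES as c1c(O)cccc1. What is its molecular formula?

C6H6O

Heavy atoms from the SMILES: 6 C, 1 O.
Implicit hydrogens by atom environment:
  5 × C (aromatic): 1 H each → 5
  1 × C (aromatic): no H
  1 × O: 1 H
  Total hydrogens = 6.
Molecular formula: C6H6O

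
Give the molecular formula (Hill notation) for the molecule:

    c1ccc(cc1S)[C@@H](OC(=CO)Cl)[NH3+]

C9H11ClNO2S+

Heavy atoms from the SMILES: 9 C, 1 Cl, 1 N, 2 O, 1 S.
Implicit hydrogens by atom environment:
  4 × C (aromatic): 1 H each → 4
  2 × C: 1 H each → 2
  2 × C (aromatic): no H
  1 × C: no H
  1 × Cl: no H
  1 × N (charge +1): 3 H
  1 × O: 1 H
  1 × O: no H
  1 × S: 1 H
  Total hydrogens = 11.
Net charge +1.
Molecular formula: C9H11ClNO2S+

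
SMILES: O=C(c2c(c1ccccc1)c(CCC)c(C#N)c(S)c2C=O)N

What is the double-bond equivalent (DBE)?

Molecular formula from the SMILES: C18H16N2O2S.
DoU = (2C + 2 + N − H − X)/2 = (2·18 + 2 + 2 − 16 − 0)/2 = 24/2 = 12.
(Structurally: 2 ring(s) + 10 π bond(s) = 12.)

12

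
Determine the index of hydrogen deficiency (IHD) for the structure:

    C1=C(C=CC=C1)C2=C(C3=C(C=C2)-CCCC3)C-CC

9

Molecular formula from the SMILES: C19H22.
DoU = (2C + 2 + N − H − X)/2 = (2·19 + 2 + 0 − 22 − 0)/2 = 18/2 = 9.
(Structurally: 3 ring(s) + 6 π bond(s) = 9.)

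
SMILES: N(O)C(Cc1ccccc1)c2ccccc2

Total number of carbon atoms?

The symbol for carbon appears 14 times in the SMILES. Lowercase c denotes aromatic carbon and counts toward C.

14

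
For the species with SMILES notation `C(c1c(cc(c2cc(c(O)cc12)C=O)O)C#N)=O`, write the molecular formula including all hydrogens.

Heavy atoms from the SMILES: 13 C, 1 N, 4 O.
Implicit hydrogens by atom environment:
  7 × C (aromatic): no H
  3 × C (aromatic): 1 H each → 3
  2 × C: 1 H each → 2
  2 × O: 1 H each → 2
  2 × O: no H
  1 × C: no H
  1 × N: no H
  Total hydrogens = 7.
Molecular formula: C13H7NO4

C13H7NO4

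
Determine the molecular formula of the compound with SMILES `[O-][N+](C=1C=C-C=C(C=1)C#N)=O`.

C7H4N2O2

Heavy atoms from the SMILES: 7 C, 2 N, 2 O.
Implicit hydrogens by atom environment:
  4 × C (aromatic): 1 H each → 4
  2 × C (aromatic): no H
  1 × C: no H
  1 × N (charge +1): no H
  1 × N: no H
  1 × O: no H
  1 × O (charge -1): no H
  Total hydrogens = 4.
Molecular formula: C7H4N2O2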